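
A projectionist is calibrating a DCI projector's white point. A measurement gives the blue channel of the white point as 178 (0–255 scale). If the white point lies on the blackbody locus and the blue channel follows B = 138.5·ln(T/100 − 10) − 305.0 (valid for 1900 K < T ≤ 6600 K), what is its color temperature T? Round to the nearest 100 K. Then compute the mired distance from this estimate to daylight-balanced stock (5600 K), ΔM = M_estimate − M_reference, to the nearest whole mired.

ln(t − 10) = (178 + 305.0) / 138.5 = 3.4874.
t − 10 = e^3.4874 = 32.700, so t = 42.700.
T = 100·t = 4270 K → 4300 K to the nearest 100 K.
M_estimate = 10⁶/4300 = 232.56; M_reference = 10⁶/5600 = 178.57.
ΔM = 232.56 − 178.57 = 53.99 → +54 mireds.

+54 mireds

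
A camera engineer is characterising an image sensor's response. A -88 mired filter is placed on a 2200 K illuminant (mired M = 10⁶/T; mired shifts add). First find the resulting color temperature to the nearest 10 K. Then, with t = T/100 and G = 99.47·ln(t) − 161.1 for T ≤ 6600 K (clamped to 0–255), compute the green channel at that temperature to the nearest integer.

M_in = 10⁶/2200 = 454.55; M_out = 454.55 + (-88) = 366.55.
T_out = 10⁶/366.55 = 2728.2 K → 2730 K; t = 27.3.
G = 99.47·ln 27.3 − 161.1 = 99.47·3.3069 − 161.1 = 167.836.
Rounded: 168.

168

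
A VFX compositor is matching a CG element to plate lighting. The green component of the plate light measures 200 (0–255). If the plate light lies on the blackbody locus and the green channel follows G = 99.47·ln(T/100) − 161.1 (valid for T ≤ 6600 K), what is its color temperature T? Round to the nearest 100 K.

3800 K

ln t = (200 + 161.1) / 99.47 = 3.6302.
t = e^3.6302 = 37.722.
T = 100·t = 3772 K → 3800 K to the nearest 100 K.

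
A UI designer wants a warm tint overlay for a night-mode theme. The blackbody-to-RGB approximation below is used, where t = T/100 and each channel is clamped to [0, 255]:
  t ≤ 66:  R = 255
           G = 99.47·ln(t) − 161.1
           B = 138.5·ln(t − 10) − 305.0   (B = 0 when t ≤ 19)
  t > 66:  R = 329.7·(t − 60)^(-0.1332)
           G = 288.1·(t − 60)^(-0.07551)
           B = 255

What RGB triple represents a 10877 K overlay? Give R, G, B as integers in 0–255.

R=196, G=215, B=255

t = 10877/100 = 108.77; the t > 66 branch applies.
R = 329.7·(108.77 − 60)^(-0.1332) = 329.7·48.77^(-0.1332) = 329.7·0.59585 = 196.452.
G = 288.1·(108.77 − 60)^(-0.07551) = 288.1·48.77^(-0.07551) = 288.1·0.74564 = 214.818.
B = 255 by definition for t > 66.
Rounded: (196, 215, 255).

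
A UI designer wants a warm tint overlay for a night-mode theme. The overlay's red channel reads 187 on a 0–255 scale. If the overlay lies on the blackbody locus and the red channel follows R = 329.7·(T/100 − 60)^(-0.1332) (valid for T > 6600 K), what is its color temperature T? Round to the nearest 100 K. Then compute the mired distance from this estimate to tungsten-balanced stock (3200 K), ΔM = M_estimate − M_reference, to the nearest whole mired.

(t − 60)^(-0.1332) = 187/329.7 = 0.56718.
t − 60 = 0.56718^(1/-0.1332) = 0.56718^(-7.508) = 70.620, so t = 130.620.
T = 100·t = 13062 K → 13100 K to the nearest 100 K.
M_estimate = 10⁶/13100 = 76.34; M_reference = 10⁶/3200 = 312.50.
ΔM = 76.34 − 312.50 = -236.16 → -236 mireds.

-236 mireds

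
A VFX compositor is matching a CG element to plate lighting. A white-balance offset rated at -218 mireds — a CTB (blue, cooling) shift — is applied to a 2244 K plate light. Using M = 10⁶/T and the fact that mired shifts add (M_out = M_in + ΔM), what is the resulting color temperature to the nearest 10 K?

M_in = 10⁶/2244 = 445.63 mireds.
M_out = 445.63 + (-218) = 227.63 mireds.
T_out = 10⁶/227.63 = 4393.0 K → 4390 K.

4390 K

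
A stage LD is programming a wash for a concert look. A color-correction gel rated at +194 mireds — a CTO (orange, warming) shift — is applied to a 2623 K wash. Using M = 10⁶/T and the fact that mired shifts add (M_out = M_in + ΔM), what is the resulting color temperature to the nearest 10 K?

M_in = 10⁶/2623 = 381.24 mireds.
M_out = 381.24 + (+194) = 575.24 mireds.
T_out = 10⁶/575.24 = 1738.4 K → 1740 K.

1740 K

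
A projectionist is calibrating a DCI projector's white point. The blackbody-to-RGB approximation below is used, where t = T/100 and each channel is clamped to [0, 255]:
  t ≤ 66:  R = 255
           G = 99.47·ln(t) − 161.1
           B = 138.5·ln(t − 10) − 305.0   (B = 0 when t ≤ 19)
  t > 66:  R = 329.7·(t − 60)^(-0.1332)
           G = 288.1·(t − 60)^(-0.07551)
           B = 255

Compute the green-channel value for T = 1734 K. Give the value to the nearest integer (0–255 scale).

t = 1734/100 = 17.34; the t ≤ 66 branch applies.
G = 99.47·ln 17.34 − 161.1 = 99.47·2.8530 − 161.1 = 122.689.
Rounded: 123.

123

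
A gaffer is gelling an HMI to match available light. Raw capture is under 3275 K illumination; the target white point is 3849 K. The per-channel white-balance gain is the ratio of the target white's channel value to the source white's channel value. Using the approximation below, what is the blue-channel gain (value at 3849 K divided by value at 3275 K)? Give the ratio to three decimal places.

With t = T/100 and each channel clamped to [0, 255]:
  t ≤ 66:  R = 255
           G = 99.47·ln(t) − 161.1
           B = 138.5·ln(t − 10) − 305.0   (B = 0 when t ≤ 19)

At 3275 K (t = 32.75):
  B = 138.5·ln(32.75 − 10) − 305.0 = 138.5·ln 22.75 − 305.0 = 138.5·3.1246 − 305.0 = 127.752.
At 3849 K (t = 38.49):
  B = 138.5·ln(38.49 − 10) − 305.0 = 138.5·ln 28.49 − 305.0 = 138.5·3.3496 − 305.0 = 158.913.
Gain = 158.913 / 127.752 = 1.2439 → 1.244.

1.244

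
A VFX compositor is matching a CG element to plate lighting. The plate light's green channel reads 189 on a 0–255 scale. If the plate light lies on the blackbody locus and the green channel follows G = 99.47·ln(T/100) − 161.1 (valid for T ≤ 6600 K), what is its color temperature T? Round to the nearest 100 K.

3400 K

ln t = (189 + 161.1) / 99.47 = 3.5197.
t = e^3.5197 = 33.773.
T = 100·t = 3377 K → 3400 K to the nearest 100 K.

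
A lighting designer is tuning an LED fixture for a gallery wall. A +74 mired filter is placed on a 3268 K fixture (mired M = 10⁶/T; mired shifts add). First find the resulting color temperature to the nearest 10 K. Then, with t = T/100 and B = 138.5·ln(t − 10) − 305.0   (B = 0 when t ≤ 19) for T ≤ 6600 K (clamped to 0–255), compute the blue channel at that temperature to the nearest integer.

82

M_in = 10⁶/3268 = 306.00; M_out = 306.00 + (+74) = 380.00.
T_out = 10⁶/380.00 = 2631.6 K → 2630 K; t = 26.3.
B = 138.5·ln(26.3 − 10) − 305.0 = 138.5·ln 16.3 − 305.0 = 138.5·2.7912 − 305.0 = 81.576.
Rounded: 82.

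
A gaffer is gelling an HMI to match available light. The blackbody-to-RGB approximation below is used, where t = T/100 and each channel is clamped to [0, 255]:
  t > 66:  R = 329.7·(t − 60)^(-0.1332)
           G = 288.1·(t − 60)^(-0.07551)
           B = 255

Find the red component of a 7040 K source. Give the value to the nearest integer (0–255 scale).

241

t = 7040/100 = 70.4; the t > 66 branch applies.
R = 329.7·(70.4 − 60)^(-0.1332) = 329.7·10.4^(-0.1332) = 329.7·0.73203 = 241.352.
Rounded: 241.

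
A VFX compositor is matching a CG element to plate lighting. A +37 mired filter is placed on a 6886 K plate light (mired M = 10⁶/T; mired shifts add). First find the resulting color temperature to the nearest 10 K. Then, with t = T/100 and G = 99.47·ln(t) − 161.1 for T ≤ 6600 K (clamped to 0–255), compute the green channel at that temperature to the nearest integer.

237

M_in = 10⁶/6886 = 145.22; M_out = 145.22 + (+37) = 182.22.
T_out = 10⁶/182.22 = 5487.8 K → 5490 K; t = 54.9.
G = 99.47·ln 54.9 − 161.1 = 99.47·4.0055 − 161.1 = 237.328.
Rounded: 237.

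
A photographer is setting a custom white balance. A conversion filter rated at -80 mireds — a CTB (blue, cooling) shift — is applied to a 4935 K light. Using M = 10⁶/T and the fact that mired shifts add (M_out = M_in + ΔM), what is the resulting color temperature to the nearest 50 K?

M_in = 10⁶/4935 = 202.63 mireds.
M_out = 202.63 + (-80) = 122.63 mireds.
T_out = 10⁶/122.63 = 8154.3 K → 8150 K.

8150 K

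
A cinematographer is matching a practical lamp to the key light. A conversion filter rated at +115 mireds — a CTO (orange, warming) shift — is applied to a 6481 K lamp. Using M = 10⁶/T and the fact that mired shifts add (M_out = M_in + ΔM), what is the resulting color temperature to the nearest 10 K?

M_in = 10⁶/6481 = 154.30 mireds.
M_out = 154.30 + (+115) = 269.30 mireds.
T_out = 10⁶/269.30 = 3713.4 K → 3710 K.

3710 K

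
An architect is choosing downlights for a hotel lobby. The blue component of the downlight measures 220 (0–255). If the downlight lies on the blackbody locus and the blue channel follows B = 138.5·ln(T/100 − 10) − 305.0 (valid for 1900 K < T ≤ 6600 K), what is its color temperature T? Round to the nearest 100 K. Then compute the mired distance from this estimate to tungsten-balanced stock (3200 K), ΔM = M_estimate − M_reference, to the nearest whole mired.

ln(t − 10) = (220 + 305.0) / 138.5 = 3.7906.
t − 10 = e^3.7906 = 44.284, so t = 54.284.
T = 100·t = 5428 K → 5400 K to the nearest 100 K.
M_estimate = 10⁶/5400 = 185.19; M_reference = 10⁶/3200 = 312.50.
ΔM = 185.19 − 312.50 = -127.31 → -127 mireds.

-127 mireds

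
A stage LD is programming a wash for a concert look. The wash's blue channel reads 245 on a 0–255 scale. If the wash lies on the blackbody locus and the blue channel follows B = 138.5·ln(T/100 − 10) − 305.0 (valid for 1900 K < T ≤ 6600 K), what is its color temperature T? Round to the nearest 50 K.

6300 K

ln(t − 10) = (245 + 305.0) / 138.5 = 3.9711.
t − 10 = e^3.9711 = 53.044, so t = 63.044.
T = 100·t = 6304 K → 6300 K to the nearest 50 K.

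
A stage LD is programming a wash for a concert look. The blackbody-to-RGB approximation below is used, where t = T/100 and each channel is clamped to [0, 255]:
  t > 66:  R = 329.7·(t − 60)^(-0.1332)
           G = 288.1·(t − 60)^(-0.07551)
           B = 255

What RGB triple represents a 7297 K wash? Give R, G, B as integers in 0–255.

t = 7297/100 = 72.97; the t > 66 branch applies.
R = 329.7·(72.97 − 60)^(-0.1332) = 329.7·12.97^(-0.1332) = 329.7·0.71081 = 234.356.
G = 288.1·(72.97 − 60)^(-0.07551) = 288.1·12.97^(-0.07551) = 288.1·0.82407 = 237.413.
B = 255 by definition for t > 66.
Rounded: (234, 237, 255).

R=234, G=237, B=255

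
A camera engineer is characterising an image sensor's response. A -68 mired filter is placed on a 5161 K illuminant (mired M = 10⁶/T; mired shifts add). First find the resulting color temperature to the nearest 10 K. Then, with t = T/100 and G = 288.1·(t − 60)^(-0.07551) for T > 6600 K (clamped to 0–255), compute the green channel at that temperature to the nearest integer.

M_in = 10⁶/5161 = 193.76; M_out = 193.76 + (-68) = 125.76.
T_out = 10⁶/125.76 = 7951.6 K → 7950 K; t = 79.5.
G = 288.1·(79.5 − 60)^(-0.07551) = 288.1·19.5^(-0.07551) = 288.1·0.79908 = 230.215.
Rounded: 230.

230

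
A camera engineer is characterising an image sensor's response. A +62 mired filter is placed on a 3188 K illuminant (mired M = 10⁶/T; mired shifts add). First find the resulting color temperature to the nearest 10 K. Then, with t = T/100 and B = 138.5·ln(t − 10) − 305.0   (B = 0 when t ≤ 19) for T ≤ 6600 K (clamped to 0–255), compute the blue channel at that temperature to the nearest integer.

M_in = 10⁶/3188 = 313.68; M_out = 313.68 + (+62) = 375.68.
T_out = 10⁶/375.68 = 2661.9 K → 2660 K; t = 26.6.
B = 138.5·ln(26.6 − 10) − 305.0 = 138.5·ln 16.6 − 305.0 = 138.5·2.8094 − 305.0 = 84.102.
Rounded: 84.

84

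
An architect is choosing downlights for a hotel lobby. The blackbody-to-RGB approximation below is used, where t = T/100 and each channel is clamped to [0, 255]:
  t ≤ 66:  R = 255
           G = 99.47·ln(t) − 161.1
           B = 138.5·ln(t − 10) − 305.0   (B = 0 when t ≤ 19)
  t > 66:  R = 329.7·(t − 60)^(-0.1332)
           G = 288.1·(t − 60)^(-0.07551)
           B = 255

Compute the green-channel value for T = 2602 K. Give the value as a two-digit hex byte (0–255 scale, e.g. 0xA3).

t = 2602/100 = 26.02; the t ≤ 66 branch applies.
G = 99.47·ln 26.02 − 161.1 = 99.47·3.2589 − 161.1 = 163.059.
Rounded: 163; in hex, 0xA3.

0xA3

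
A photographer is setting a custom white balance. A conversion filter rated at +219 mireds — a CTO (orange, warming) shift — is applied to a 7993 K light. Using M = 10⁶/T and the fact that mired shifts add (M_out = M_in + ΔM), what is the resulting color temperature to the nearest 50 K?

2900 K

M_in = 10⁶/7993 = 125.11 mireds.
M_out = 125.11 + (+219) = 344.11 mireds.
T_out = 10⁶/344.11 = 2906.1 K → 2900 K.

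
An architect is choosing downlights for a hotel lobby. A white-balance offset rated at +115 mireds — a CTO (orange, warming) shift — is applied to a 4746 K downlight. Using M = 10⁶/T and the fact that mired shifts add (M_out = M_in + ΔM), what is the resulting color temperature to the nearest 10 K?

M_in = 10⁶/4746 = 210.70 mireds.
M_out = 210.70 + (+115) = 325.70 mireds.
T_out = 10⁶/325.70 = 3070.3 K → 3070 K.

3070 K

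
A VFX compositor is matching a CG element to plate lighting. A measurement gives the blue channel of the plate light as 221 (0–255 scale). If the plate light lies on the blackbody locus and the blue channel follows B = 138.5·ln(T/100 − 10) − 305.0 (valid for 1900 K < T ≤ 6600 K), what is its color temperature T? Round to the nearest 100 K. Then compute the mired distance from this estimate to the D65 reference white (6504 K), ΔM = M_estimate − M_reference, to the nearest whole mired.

+28 mireds

ln(t − 10) = (221 + 305.0) / 138.5 = 3.7978.
t − 10 = e^3.7978 = 44.604, so t = 54.604.
T = 100·t = 5460 K → 5500 K to the nearest 100 K.
M_estimate = 10⁶/5500 = 181.82; M_reference = 10⁶/6504 = 153.75.
ΔM = 181.82 − 153.75 = 28.07 → +28 mireds.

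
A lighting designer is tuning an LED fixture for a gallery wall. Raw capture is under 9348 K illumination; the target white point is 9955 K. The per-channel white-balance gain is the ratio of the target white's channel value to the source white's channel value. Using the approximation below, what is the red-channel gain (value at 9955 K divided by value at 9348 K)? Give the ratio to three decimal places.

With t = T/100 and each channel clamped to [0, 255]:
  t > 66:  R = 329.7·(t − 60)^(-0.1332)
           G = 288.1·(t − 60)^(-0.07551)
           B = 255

At 9348 K (t = 93.48):
  R = 329.7·(93.48 − 60)^(-0.1332) = 329.7·33.48^(-0.1332) = 329.7·0.62647 = 206.546.
At 9955 K (t = 99.55):
  R = 329.7·(99.55 − 60)^(-0.1332) = 329.7·39.55^(-0.1332) = 329.7·0.61272 = 202.013.
Gain = 202.013 / 206.546 = 0.9781 → 0.978.

0.978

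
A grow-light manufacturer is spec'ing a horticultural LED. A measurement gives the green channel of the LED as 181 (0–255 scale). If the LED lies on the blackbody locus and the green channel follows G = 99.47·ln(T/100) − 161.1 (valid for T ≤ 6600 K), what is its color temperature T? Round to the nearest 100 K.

3100 K

ln t = (181 + 161.1) / 99.47 = 3.4392.
t = e^3.4392 = 31.163.
T = 100·t = 3116 K → 3100 K to the nearest 100 K.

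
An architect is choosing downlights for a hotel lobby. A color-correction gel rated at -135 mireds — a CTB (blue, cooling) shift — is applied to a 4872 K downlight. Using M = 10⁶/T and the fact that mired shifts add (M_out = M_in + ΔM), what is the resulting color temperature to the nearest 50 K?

14250 K

M_in = 10⁶/4872 = 205.25 mireds.
M_out = 205.25 + (-135) = 70.25 mireds.
T_out = 10⁶/70.25 = 14234.0 K → 14250 K.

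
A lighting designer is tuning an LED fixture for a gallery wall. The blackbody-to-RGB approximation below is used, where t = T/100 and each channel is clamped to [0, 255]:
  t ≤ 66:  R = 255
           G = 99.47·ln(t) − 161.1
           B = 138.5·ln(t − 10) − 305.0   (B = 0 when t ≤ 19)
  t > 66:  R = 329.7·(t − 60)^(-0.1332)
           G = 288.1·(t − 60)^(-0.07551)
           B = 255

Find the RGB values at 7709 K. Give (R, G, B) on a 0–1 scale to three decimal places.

t = 7709/100 = 77.09; the t > 66 branch applies.
R = 329.7·(77.09 − 60)^(-0.1332) = 329.7·17.09^(-0.1332) = 329.7·0.68517 = 225.901.
G = 288.1·(77.09 − 60)^(-0.07551) = 288.1·17.09^(-0.07551) = 288.1·0.80708 = 232.519.
B = 255 by definition for t > 66.
Dividing each by 255: (0.8859, 0.9118, 1.0000) → (0.886, 0.912, 1.000).

(0.886, 0.912, 1.000)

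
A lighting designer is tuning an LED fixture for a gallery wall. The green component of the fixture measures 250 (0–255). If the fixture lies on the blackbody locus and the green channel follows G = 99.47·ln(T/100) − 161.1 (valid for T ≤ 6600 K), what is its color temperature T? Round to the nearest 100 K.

ln t = (250 + 161.1) / 99.47 = 4.1329.
t = e^4.1329 = 62.359.
T = 100·t = 6236 K → 6200 K to the nearest 100 K.

6200 K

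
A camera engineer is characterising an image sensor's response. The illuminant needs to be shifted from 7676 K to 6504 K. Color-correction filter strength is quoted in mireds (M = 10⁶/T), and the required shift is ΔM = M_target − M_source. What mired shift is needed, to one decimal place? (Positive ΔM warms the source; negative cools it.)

+23.5 mireds

M_source = 10⁶/7676 = 130.276; M_target = 10⁶/6504 = 153.752.
ΔM = 153.752 − 130.276 = 23.475 → +23.5 mireds, a warming shift.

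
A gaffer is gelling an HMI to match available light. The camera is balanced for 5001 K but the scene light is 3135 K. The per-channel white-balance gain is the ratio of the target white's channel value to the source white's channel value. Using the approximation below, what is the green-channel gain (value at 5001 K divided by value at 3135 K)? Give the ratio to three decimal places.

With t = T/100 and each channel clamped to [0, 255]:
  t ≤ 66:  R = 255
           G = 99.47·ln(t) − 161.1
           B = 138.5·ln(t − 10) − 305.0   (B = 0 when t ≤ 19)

At 3135 K (t = 31.35):
  G = 99.47·ln 31.35 − 161.1 = 99.47·3.4452 − 161.1 = 181.595.
At 5001 K (t = 50.01):
  G = 99.47·ln 50.01 − 161.1 = 99.47·3.9122 − 161.1 = 228.049.
Gain = 228.049 / 181.595 = 1.2558 → 1.256.

1.256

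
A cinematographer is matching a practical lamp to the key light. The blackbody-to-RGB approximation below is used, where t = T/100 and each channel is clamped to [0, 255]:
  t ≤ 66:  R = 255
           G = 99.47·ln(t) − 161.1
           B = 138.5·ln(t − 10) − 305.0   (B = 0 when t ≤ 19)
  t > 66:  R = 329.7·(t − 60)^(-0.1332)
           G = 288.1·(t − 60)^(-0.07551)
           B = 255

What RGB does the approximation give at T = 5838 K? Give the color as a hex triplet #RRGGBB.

#FFF3E8

t = 5838/100 = 58.38; the t ≤ 66 branch applies.
R = 255 by definition for t ≤ 66.
G = 99.47·ln 58.38 − 161.1 = 99.47·4.0670 − 161.1 = 243.442.
B = 138.5·ln(58.38 − 10) − 305.0 = 138.5·ln 48.38 − 305.0 = 138.5·3.8791 − 305.0 = 232.253.
Rounded: (255, 243, 232).
In hex: #FFF3E8.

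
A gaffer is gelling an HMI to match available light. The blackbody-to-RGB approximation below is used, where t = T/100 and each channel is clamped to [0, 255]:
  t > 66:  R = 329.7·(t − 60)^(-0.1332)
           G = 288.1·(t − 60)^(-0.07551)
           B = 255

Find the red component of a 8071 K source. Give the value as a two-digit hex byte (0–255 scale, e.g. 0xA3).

0xDC

t = 8071/100 = 80.71; the t > 66 branch applies.
R = 329.7·(80.71 − 60)^(-0.1332) = 329.7·20.71^(-0.1332) = 329.7·0.66786 = 220.193.
Rounded: 220; in hex, 0xDC.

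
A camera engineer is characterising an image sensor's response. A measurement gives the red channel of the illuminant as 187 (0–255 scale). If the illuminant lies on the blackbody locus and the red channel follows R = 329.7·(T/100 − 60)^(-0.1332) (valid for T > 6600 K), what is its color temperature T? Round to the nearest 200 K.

13000 K

(t − 60)^(-0.1332) = 187/329.7 = 0.56718.
t − 60 = 0.56718^(1/-0.1332) = 0.56718^(-7.508) = 70.620, so t = 130.620.
T = 100·t = 13062 K → 13000 K to the nearest 200 K.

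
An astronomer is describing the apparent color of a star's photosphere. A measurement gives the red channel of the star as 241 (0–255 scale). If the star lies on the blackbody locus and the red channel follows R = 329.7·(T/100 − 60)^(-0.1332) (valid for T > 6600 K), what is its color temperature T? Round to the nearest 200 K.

7000 K

(t − 60)^(-0.1332) = 241/329.7 = 0.73097.
t − 60 = 0.73097^(1/-0.1332) = 0.73097^(-7.508) = 10.514, so t = 70.514.
T = 100·t = 7051 K → 7000 K to the nearest 200 K.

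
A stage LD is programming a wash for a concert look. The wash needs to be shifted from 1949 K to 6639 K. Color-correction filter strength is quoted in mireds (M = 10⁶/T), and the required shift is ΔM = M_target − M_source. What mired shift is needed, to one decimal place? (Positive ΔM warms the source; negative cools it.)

M_source = 10⁶/1949 = 513.084; M_target = 10⁶/6639 = 150.625.
ΔM = 150.625 − 513.084 = -362.459 → -362.5 mireds, a cooling shift.

-362.5 mireds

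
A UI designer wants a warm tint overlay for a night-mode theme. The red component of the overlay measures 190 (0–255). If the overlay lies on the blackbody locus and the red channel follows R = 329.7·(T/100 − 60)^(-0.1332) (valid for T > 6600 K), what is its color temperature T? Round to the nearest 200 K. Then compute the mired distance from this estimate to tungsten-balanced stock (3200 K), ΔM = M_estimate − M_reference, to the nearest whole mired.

-231 mireds

(t − 60)^(-0.1332) = 190/329.7 = 0.57628.
t − 60 = 0.57628^(1/-0.1332) = 0.57628^(-7.508) = 62.667, so t = 122.667.
T = 100·t = 12267 K → 12200 K to the nearest 200 K.
M_estimate = 10⁶/12200 = 81.97; M_reference = 10⁶/3200 = 312.50.
ΔM = 81.97 − 312.50 = -230.53 → -231 mireds.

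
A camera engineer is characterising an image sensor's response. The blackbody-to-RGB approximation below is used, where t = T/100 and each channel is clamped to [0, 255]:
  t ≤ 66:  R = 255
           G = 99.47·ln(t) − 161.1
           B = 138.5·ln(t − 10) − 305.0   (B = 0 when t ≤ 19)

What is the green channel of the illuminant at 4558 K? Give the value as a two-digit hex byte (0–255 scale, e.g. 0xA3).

0xDB

t = 4558/100 = 45.58; the t ≤ 66 branch applies.
G = 99.47·ln 45.58 − 161.1 = 99.47·3.8195 − 161.1 = 218.823.
Rounded: 219; in hex, 0xDB.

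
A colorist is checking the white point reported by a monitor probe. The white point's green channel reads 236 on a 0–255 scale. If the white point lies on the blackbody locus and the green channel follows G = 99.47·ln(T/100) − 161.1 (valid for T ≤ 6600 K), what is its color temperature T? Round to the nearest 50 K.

5400 K

ln t = (236 + 161.1) / 99.47 = 3.9922.
t = e^3.9922 = 54.172.
T = 100·t = 5417 K → 5400 K to the nearest 50 K.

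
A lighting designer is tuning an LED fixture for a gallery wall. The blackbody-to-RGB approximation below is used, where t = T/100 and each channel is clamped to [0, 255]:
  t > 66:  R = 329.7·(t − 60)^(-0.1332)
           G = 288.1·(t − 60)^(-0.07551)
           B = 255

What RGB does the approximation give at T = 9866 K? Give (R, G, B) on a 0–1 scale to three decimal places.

t = 9866/100 = 98.66; the t > 66 branch applies.
R = 329.7·(98.66 − 60)^(-0.1332) = 329.7·38.66^(-0.1332) = 329.7·0.61458 = 202.626.
G = 288.1·(98.66 − 60)^(-0.07551) = 288.1·38.66^(-0.07551) = 288.1·0.75883 = 218.620.
B = 255 by definition for t > 66.
Dividing each by 255: (0.7946, 0.8573, 1.0000) → (0.795, 0.857, 1.000).

(0.795, 0.857, 1.000)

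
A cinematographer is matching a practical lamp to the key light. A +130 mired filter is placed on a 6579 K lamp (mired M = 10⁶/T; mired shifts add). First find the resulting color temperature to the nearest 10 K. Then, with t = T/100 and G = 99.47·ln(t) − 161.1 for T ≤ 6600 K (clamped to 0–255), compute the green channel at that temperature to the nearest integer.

M_in = 10⁶/6579 = 152.00; M_out = 152.00 + (+130) = 282.00.
T_out = 10⁶/282.00 = 3546.1 K → 3550 K; t = 35.5.
G = 99.47·ln 35.5 − 161.1 = 99.47·3.5695 − 161.1 = 193.961.
Rounded: 194.

194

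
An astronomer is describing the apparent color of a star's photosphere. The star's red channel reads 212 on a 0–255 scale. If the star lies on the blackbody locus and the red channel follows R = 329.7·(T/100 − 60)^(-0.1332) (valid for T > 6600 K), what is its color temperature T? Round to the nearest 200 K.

8800 K

(t − 60)^(-0.1332) = 212/329.7 = 0.64301.
t − 60 = 0.64301^(1/-0.1332) = 0.64301^(-7.508) = 27.530, so t = 87.530.
T = 100·t = 8753 K → 8800 K to the nearest 200 K.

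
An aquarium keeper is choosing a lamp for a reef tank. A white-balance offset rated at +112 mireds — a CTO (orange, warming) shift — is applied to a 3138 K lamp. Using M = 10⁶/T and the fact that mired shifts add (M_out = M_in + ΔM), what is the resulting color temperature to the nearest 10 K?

2320 K

M_in = 10⁶/3138 = 318.67 mireds.
M_out = 318.67 + (+112) = 430.67 mireds.
T_out = 10⁶/430.67 = 2321.9 K → 2320 K.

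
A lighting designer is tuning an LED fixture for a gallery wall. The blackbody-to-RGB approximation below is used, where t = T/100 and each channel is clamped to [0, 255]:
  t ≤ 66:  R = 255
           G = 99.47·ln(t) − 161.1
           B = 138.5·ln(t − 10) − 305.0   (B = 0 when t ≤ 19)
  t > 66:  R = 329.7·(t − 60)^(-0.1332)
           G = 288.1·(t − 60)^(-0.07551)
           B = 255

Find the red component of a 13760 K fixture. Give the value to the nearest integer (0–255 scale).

185

t = 13760/100 = 137.6; the t > 66 branch applies.
R = 329.7·(137.6 − 60)^(-0.1332) = 329.7·77.6^(-0.1332) = 329.7·0.56011 = 184.667.
Rounded: 185.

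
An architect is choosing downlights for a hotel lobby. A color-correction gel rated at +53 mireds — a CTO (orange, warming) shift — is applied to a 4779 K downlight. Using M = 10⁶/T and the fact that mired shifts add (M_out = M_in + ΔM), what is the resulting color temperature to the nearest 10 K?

3810 K

M_in = 10⁶/4779 = 209.25 mireds.
M_out = 209.25 + (+53) = 262.25 mireds.
T_out = 10⁶/262.25 = 3813.2 K → 3810 K.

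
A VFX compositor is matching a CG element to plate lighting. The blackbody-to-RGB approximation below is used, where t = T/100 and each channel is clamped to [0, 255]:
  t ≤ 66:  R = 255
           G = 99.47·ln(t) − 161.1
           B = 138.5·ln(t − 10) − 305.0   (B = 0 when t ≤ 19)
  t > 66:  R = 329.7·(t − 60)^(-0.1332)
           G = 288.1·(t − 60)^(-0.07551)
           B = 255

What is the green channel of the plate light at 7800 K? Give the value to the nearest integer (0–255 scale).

t = 7800/100 = 78; the t > 66 branch applies.
G = 288.1·(78 − 60)^(-0.07551) = 288.1·18^(-0.07551) = 288.1·0.80392 = 231.610.
Rounded: 232.

232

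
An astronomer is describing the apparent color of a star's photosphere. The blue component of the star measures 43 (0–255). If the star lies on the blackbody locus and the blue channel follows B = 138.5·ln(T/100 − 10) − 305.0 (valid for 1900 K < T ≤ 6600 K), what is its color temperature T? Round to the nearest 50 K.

2250 K

ln(t − 10) = (43 + 305.0) / 138.5 = 2.5126.
t − 10 = e^2.5126 = 12.337, so t = 22.337.
T = 100·t = 2234 K → 2250 K to the nearest 50 K.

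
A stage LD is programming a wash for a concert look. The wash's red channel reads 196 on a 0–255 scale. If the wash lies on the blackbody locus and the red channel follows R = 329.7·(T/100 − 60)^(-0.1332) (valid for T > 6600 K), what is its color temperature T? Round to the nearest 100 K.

(t − 60)^(-0.1332) = 196/329.7 = 0.59448.
t − 60 = 0.59448^(1/-0.1332) = 0.59448^(-7.508) = 49.621, so t = 109.621.
T = 100·t = 10962 K → 11000 K to the nearest 100 K.

11000 K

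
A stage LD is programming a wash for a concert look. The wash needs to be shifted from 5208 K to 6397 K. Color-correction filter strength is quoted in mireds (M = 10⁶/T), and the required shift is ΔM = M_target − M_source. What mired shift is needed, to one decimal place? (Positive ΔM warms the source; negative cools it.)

-35.7 mireds

M_source = 10⁶/5208 = 192.012; M_target = 10⁶/6397 = 156.323.
ΔM = 156.323 − 192.012 = -35.689 → -35.7 mireds, a cooling shift.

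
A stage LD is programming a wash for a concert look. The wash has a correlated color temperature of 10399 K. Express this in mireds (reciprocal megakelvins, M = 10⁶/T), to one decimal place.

M = 10⁶ / 10399 = 96.163 → 96.2 mireds.

96.2 mireds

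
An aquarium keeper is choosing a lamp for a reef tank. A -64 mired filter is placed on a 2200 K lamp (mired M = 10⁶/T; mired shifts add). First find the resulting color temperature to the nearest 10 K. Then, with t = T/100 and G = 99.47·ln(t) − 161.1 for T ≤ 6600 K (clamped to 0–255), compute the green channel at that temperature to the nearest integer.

M_in = 10⁶/2200 = 454.55; M_out = 454.55 + (-64) = 390.55.
T_out = 10⁶/390.55 = 2560.5 K → 2560 K; t = 25.6.
G = 99.47·ln 25.6 − 161.1 = 99.47·3.2426 − 161.1 = 161.441.
Rounded: 161.

161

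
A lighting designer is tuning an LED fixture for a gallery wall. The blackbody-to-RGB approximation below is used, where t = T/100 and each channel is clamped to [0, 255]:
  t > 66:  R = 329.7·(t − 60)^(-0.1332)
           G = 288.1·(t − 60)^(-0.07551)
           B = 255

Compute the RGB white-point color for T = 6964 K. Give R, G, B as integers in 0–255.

R=244, G=243, B=255

t = 6964/100 = 69.64; the t > 66 branch applies.
R = 329.7·(69.64 − 60)^(-0.1332) = 329.7·9.64^(-0.1332) = 329.7·0.73947 = 243.803.
G = 288.1·(69.64 − 60)^(-0.07551) = 288.1·9.64^(-0.07551) = 288.1·0.84274 = 242.793.
B = 255 by definition for t > 66.
Rounded: (244, 243, 255).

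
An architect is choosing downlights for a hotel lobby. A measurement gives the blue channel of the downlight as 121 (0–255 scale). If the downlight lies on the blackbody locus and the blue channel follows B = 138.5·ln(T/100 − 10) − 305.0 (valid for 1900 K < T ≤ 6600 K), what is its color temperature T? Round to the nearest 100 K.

ln(t − 10) = (121 + 305.0) / 138.5 = 3.0758.
t − 10 = e^3.0758 = 21.667, so t = 31.667.
T = 100·t = 3167 K → 3200 K to the nearest 100 K.

3200 K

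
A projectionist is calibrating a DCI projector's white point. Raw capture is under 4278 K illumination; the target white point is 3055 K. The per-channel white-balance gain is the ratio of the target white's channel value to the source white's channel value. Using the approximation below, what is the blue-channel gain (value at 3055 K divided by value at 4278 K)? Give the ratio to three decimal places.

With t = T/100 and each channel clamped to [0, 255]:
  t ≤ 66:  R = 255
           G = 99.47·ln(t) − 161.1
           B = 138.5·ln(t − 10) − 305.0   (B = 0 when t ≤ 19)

At 4278 K (t = 42.78):
  B = 138.5·ln(42.78 − 10) − 305.0 = 138.5·ln 32.78 − 305.0 = 138.5·3.4898 − 305.0 = 178.340.
At 3055 K (t = 30.55):
  B = 138.5·ln(30.55 − 10) − 305.0 = 138.5·ln 20.55 − 305.0 = 138.5·3.0229 − 305.0 = 113.666.
Gain = 113.666 / 178.340 = 0.6374 → 0.637.

0.637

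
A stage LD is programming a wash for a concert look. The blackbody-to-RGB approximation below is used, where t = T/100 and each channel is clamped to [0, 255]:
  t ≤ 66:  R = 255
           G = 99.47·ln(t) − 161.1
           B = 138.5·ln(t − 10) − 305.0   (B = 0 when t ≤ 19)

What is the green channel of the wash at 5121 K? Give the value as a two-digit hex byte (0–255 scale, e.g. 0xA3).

t = 5121/100 = 51.21; the t ≤ 66 branch applies.
G = 99.47·ln 51.21 − 161.1 = 99.47·3.9359 − 161.1 = 230.407.
Rounded: 230; in hex, 0xE6.

0xE6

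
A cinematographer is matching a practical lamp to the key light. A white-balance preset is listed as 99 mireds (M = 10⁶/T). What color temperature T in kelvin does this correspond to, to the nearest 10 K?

T = 10⁶ / 99 = 10101.01 K → 10100 K.

10100 K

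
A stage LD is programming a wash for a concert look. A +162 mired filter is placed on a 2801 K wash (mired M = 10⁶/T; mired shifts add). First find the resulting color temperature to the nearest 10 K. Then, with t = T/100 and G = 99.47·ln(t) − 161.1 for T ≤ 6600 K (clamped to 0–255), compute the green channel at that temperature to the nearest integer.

133

M_in = 10⁶/2801 = 357.02; M_out = 357.02 + (+162) = 519.02.
T_out = 10⁶/519.02 = 1926.7 K → 1930 K; t = 19.3.
G = 99.47·ln 19.3 − 161.1 = 99.47·2.9601 − 161.1 = 133.342.
Rounded: 133.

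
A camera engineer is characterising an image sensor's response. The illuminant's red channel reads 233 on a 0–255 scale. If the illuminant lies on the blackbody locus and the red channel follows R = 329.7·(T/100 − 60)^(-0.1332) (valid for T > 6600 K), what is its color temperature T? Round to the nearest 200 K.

7400 K

(t − 60)^(-0.1332) = 233/329.7 = 0.70670.
t − 60 = 0.70670^(1/-0.1332) = 0.70670^(-7.508) = 13.547, so t = 73.547.
T = 100·t = 7355 K → 7400 K to the nearest 200 K.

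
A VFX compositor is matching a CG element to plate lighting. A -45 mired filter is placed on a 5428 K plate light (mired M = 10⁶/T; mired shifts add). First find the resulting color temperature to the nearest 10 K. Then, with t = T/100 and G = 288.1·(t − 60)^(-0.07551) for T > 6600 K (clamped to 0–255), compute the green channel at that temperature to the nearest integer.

M_in = 10⁶/5428 = 184.23; M_out = 184.23 + (-45) = 139.23.
T_out = 10⁶/139.23 = 7182.4 K → 7180 K; t = 71.8.
G = 288.1·(71.8 − 60)^(-0.07551) = 288.1·11.8^(-0.07551) = 288.1·0.82997 = 239.114.
Rounded: 239.

239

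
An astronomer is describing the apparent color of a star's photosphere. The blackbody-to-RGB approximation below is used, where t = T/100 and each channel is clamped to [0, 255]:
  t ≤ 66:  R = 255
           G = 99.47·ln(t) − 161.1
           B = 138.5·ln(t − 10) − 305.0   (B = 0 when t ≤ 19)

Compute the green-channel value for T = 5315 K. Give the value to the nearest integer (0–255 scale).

t = 5315/100 = 53.15; the t ≤ 66 branch applies.
G = 99.47·ln 53.15 − 161.1 = 99.47·3.9731 − 161.1 = 234.106.
Rounded: 234.

234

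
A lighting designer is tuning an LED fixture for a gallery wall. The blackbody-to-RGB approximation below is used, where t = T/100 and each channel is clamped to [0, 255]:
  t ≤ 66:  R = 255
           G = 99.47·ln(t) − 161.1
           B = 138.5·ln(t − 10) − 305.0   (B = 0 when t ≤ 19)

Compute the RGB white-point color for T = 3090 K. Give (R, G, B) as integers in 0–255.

t = 3090/100 = 30.9; the t ≤ 66 branch applies.
R = 255 by definition for t ≤ 66.
G = 99.47·ln 30.9 − 161.1 = 99.47·3.4308 − 161.1 = 180.157.
B = 138.5·ln(30.9 − 10) − 305.0 = 138.5·ln 20.9 − 305.0 = 138.5·3.0397 − 305.0 = 116.005.
Rounded: (255, 180, 116).

(255, 180, 116)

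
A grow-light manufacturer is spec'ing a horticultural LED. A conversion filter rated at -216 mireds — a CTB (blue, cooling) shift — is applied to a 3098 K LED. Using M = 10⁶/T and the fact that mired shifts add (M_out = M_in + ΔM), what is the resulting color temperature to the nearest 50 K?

9350 K

M_in = 10⁶/3098 = 322.79 mireds.
M_out = 322.79 + (-216) = 106.79 mireds.
T_out = 10⁶/106.79 = 9364.3 K → 9350 K.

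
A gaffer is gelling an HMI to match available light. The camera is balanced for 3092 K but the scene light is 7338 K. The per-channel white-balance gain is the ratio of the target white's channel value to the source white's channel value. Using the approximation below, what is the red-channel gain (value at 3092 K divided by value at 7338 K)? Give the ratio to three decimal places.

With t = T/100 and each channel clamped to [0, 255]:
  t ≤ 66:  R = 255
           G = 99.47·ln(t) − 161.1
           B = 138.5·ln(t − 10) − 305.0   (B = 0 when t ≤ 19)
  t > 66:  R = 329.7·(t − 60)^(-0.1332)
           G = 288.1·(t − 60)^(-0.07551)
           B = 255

1.093

At 7338 K (t = 73.38):
  R = 329.7·(73.38 − 60)^(-0.1332) = 329.7·13.38^(-0.1332) = 329.7·0.70787 = 233.386.
At 3092 K (t = 30.92):
  R = 255 by definition for t ≤ 66.
Gain = 255.000 / 233.386 = 1.0926 → 1.093.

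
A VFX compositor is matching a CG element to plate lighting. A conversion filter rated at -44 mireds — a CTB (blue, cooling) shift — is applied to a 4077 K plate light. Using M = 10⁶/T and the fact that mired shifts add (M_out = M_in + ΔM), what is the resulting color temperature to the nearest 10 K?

4970 K

M_in = 10⁶/4077 = 245.28 mireds.
M_out = 245.28 + (-44) = 201.28 mireds.
T_out = 10⁶/201.28 = 4968.2 K → 4970 K.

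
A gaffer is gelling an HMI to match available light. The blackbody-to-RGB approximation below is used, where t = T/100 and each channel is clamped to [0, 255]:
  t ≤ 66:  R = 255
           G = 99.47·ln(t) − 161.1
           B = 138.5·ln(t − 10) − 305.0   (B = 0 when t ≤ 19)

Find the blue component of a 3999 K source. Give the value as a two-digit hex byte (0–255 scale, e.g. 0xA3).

t = 3999/100 = 39.99; the t ≤ 66 branch applies.
B = 138.5·ln(39.99 − 10) − 305.0 = 138.5·ln 29.99 − 305.0 = 138.5·3.4009 − 305.0 = 166.020.
Rounded: 166; in hex, 0xA6.

0xA6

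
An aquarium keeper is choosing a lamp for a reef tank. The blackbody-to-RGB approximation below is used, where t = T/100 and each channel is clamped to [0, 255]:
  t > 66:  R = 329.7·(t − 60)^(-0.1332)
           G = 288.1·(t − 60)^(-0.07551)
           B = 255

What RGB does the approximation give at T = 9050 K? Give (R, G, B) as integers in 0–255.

(209, 223, 255)

t = 9050/100 = 90.5; the t > 66 branch applies.
R = 329.7·(90.5 − 60)^(-0.1332) = 329.7·30.5^(-0.1332) = 329.7·0.63429 = 209.127.
G = 288.1·(90.5 − 60)^(-0.07551) = 288.1·30.5^(-0.07551) = 288.1·0.77254 = 222.569.
B = 255 by definition for t > 66.
Rounded: (209, 223, 255).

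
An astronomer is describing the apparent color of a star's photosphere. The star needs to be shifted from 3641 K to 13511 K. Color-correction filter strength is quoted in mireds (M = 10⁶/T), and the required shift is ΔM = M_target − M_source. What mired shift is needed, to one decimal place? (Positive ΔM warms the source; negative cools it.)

M_source = 10⁶/3641 = 274.650; M_target = 10⁶/13511 = 74.014.
ΔM = 74.014 − 274.650 = -200.636 → -200.6 mireds, a cooling shift.

-200.6 mireds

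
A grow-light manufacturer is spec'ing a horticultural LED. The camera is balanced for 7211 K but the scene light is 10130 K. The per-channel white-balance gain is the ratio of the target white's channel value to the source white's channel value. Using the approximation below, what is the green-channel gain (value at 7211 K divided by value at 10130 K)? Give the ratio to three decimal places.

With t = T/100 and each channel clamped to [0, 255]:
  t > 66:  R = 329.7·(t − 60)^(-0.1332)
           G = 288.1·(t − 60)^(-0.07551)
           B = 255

1.097

At 10130 K (t = 101.3):
  G = 288.1·(101.3 − 60)^(-0.07551) = 288.1·41.3^(-0.07551) = 288.1·0.75506 = 217.532.
At 7211 K (t = 72.11):
  G = 288.1·(72.11 − 60)^(-0.07551) = 288.1·12.11^(-0.07551) = 288.1·0.82835 = 238.646.
Gain = 238.646 / 217.532 = 1.0971 → 1.097.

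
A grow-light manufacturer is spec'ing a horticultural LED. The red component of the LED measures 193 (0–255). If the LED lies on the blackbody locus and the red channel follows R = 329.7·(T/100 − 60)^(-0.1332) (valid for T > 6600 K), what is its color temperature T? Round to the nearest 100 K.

(t − 60)^(-0.1332) = 193/329.7 = 0.58538.
t − 60 = 0.58538^(1/-0.1332) = 0.58538^(-7.508) = 55.713, so t = 115.713.
T = 100·t = 11571 K → 11600 K to the nearest 100 K.

11600 K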